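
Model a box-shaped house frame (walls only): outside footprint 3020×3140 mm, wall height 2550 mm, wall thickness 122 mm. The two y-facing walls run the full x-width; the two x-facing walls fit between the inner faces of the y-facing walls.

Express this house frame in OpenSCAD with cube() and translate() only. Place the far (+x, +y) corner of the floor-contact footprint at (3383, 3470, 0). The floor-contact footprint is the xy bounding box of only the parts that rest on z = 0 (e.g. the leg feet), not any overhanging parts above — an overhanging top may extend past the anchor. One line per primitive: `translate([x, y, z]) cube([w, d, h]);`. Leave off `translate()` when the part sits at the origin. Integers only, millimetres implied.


translate([363, 330, 0]) cube([3020, 122, 2550]);
translate([363, 3348, 0]) cube([3020, 122, 2550]);
translate([363, 452, 0]) cube([122, 2896, 2550]);
translate([3261, 452, 0]) cube([122, 2896, 2550]);


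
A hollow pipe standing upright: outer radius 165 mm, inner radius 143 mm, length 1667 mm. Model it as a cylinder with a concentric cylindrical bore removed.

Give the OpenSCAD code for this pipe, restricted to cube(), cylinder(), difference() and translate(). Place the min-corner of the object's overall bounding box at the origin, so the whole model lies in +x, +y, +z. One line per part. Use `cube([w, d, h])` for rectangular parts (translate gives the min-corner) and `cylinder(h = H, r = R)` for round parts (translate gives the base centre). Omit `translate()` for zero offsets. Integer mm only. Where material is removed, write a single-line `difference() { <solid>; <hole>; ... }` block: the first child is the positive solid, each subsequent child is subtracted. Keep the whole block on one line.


difference() { translate([165, 165, 0]) cylinder(h = 1667, r = 165); translate([165, 165, 0]) cylinder(h = 1667, r = 143); }


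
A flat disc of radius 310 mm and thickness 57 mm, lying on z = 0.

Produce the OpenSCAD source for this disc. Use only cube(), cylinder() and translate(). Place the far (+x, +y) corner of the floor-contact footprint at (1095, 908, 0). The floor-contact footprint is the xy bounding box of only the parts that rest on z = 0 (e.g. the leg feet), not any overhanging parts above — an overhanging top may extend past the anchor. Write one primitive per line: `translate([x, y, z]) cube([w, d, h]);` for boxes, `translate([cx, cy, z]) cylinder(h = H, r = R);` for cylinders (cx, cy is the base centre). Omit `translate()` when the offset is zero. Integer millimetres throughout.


translate([785, 598, 0]) cylinder(h = 57, r = 310);


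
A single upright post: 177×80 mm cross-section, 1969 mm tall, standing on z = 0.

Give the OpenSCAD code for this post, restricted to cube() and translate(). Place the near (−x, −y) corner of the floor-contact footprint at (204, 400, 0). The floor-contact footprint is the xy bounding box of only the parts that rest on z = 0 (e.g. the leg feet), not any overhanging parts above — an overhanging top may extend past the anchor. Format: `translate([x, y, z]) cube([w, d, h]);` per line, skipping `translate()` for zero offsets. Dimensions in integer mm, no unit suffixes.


translate([204, 400, 0]) cube([177, 80, 1969]);


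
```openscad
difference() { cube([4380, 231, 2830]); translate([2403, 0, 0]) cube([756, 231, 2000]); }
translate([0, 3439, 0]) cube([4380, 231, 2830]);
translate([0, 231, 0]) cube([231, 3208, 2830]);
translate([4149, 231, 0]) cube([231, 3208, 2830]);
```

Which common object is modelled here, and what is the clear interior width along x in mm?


A single room. The interior width is 3918 mm.

Four walls enclosing a rectangle with a door in the front wall — a room. Outside width 4380 minus two 231 mm walls gives 3918 mm.


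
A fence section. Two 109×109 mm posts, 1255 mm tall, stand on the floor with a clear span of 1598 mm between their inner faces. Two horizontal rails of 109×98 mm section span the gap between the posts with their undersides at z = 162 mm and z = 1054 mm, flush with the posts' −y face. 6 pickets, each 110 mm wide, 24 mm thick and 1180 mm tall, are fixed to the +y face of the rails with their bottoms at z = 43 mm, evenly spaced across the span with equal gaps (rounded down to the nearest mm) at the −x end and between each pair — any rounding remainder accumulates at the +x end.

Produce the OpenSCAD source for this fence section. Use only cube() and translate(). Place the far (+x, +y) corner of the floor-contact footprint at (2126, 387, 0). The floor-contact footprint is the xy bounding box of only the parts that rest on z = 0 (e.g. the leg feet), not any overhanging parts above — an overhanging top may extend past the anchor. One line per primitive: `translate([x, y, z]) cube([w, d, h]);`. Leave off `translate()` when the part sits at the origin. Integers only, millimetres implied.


translate([310, 278, 0]) cube([109, 109, 1255]);
translate([2017, 278, 0]) cube([109, 109, 1255]);
translate([419, 278, 162]) cube([1598, 109, 98]);
translate([419, 278, 1054]) cube([1598, 109, 98]);
translate([553, 387, 43]) cube([110, 24, 1180]);
translate([797, 387, 43]) cube([110, 24, 1180]);
translate([1041, 387, 43]) cube([110, 24, 1180]);
translate([1285, 387, 43]) cube([110, 24, 1180]);
translate([1529, 387, 43]) cube([110, 24, 1180]);
translate([1773, 387, 43]) cube([110, 24, 1180]);


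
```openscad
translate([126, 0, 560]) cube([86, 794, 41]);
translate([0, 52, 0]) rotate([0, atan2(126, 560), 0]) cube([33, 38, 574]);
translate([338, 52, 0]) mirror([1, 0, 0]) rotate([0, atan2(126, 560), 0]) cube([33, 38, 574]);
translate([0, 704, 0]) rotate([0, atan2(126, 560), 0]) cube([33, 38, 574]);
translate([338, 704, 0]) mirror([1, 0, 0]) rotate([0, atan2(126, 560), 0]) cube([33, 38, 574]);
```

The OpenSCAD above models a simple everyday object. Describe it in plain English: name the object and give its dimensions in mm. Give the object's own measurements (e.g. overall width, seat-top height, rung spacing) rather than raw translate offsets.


A sawhorse. A 86×794×41 mm beam (x, y, z) sits on two A-frame leg pairs. Each pair is two raked legs of 33×38 mm section (38 mm along y) splaying symmetrically in x. Each leg rises 560 mm vertically over 126 mm of horizontal reach and is 574 mm long along its own axis. Every leg's outer bottom edge rests on the floor and its outer top edge meets a bottom edge of the beam — the left legs (tilting toward +x) meet the beam's −x bottom edge, the right legs (their mirror images, tilting toward −x) meet its +x bottom edge — so the leg tops tuck under the beam, the beam's underside is 560 mm above the floor, and the feet are 338 mm apart outside-to-outside with the beam centred between them. The two leg pairs are set in 52 mm from either end of the beam.


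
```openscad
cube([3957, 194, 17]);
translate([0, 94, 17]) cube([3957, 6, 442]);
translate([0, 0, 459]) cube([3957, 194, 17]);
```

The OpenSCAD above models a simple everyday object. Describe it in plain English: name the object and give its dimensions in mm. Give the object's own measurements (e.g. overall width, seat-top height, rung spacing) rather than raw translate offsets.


An I-beam lying along x, 3957 mm long. Overall section height 476 mm. Two flanges 194 mm wide (y) and 17 mm thick, one on the floor and one at the top; a web 6 mm thick runs between them, centred on the flange width.


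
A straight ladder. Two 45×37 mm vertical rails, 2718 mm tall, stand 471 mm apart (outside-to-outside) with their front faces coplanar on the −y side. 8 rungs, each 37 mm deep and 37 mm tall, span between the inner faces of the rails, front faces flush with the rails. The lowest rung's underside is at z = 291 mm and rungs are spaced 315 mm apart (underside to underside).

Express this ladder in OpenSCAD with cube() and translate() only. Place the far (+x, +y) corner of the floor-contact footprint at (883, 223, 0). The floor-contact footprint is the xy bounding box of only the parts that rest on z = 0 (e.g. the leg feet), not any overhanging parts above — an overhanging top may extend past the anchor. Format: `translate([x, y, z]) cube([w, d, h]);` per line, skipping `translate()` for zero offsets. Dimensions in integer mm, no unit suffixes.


translate([412, 186, 0]) cube([45, 37, 2718]);
translate([838, 186, 0]) cube([45, 37, 2718]);
translate([457, 186, 291]) cube([381, 37, 37]);
translate([457, 186, 606]) cube([381, 37, 37]);
translate([457, 186, 921]) cube([381, 37, 37]);
translate([457, 186, 1236]) cube([381, 37, 37]);
translate([457, 186, 1551]) cube([381, 37, 37]);
translate([457, 186, 1866]) cube([381, 37, 37]);
translate([457, 186, 2181]) cube([381, 37, 37]);
translate([457, 186, 2496]) cube([381, 37, 37]);


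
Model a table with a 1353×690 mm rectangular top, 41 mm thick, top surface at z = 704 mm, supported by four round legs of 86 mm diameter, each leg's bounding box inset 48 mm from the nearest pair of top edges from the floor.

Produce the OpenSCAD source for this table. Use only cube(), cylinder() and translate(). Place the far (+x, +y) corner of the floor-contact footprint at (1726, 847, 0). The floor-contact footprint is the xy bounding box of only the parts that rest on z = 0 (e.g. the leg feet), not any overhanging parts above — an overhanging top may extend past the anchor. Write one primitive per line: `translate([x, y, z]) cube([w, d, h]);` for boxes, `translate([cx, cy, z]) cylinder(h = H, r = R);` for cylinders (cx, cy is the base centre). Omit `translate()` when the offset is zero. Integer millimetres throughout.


translate([421, 205, 663]) cube([1353, 690, 41]);
translate([512, 296, 0]) cylinder(h = 663, r = 43);
translate([1683, 296, 0]) cylinder(h = 663, r = 43);
translate([512, 804, 0]) cylinder(h = 663, r = 43);
translate([1683, 804, 0]) cylinder(h = 663, r = 43);


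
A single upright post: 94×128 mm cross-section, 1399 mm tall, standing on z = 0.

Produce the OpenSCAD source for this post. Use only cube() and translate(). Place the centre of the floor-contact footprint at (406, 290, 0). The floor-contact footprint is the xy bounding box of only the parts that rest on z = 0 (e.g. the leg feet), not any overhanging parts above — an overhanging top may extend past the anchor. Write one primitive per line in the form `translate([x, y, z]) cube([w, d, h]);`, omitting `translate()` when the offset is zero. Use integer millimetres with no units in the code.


translate([359, 226, 0]) cube([94, 128, 1399]);


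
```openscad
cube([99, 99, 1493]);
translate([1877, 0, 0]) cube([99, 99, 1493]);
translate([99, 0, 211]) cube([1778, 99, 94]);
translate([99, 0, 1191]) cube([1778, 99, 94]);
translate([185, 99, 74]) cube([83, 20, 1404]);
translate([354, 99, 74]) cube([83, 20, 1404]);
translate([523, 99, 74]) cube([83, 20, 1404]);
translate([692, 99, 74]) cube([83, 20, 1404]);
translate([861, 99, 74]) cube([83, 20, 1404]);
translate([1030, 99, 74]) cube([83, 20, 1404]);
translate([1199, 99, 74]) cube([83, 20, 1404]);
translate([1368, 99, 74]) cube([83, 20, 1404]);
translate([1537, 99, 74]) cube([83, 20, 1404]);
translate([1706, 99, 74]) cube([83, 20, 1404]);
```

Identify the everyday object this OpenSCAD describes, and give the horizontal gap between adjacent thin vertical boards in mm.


A fence section. The picket gap is 86 mm.

Two posts, two rails, 10 pickets — a fence section. Span 1778 mm holds 10 pickets of 83 mm with 11 equal gaps: ⌊(1778 − 10·83) / 11⌋ = 86 mm.


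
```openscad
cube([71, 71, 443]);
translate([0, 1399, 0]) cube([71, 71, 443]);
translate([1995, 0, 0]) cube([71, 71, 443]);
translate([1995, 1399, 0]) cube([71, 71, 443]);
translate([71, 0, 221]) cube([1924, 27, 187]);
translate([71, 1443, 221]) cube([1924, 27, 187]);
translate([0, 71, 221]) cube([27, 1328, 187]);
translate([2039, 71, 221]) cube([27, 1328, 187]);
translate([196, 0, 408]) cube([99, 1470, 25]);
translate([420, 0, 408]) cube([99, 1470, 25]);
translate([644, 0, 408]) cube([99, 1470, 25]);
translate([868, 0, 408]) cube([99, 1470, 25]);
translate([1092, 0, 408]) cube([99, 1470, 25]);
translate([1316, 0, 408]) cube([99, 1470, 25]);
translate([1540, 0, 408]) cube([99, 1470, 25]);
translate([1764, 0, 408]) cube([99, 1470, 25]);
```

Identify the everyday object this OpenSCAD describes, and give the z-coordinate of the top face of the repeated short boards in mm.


A bed frame. The slat-top height is 433 mm.

Four posts, four rails, and a row of slats — a bed frame. Slats sit on the rails at z = 221 + 187 = 408; with slat thickness 25, the top is 433 mm.


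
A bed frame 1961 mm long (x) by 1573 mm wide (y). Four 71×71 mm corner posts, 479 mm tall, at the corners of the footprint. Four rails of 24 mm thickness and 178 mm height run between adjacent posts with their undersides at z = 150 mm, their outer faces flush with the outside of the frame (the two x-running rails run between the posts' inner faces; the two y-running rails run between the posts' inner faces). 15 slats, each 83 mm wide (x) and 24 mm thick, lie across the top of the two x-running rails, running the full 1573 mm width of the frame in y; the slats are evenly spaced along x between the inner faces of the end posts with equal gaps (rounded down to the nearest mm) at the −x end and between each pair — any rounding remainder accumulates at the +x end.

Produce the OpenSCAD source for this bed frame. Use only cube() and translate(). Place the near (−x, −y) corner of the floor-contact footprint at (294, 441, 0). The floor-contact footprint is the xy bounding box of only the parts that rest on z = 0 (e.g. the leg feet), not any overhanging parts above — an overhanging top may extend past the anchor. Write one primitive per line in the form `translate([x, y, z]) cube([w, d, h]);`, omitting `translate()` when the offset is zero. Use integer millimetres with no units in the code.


translate([294, 441, 0]) cube([71, 71, 479]);
translate([294, 1943, 0]) cube([71, 71, 479]);
translate([2184, 441, 0]) cube([71, 71, 479]);
translate([2184, 1943, 0]) cube([71, 71, 479]);
translate([365, 441, 150]) cube([1819, 24, 178]);
translate([365, 1990, 150]) cube([1819, 24, 178]);
translate([294, 512, 150]) cube([24, 1431, 178]);
translate([2231, 512, 150]) cube([24, 1431, 178]);
translate([400, 441, 328]) cube([83, 1573, 24]);
translate([518, 441, 328]) cube([83, 1573, 24]);
translate([636, 441, 328]) cube([83, 1573, 24]);
translate([754, 441, 328]) cube([83, 1573, 24]);
translate([872, 441, 328]) cube([83, 1573, 24]);
translate([990, 441, 328]) cube([83, 1573, 24]);
translate([1108, 441, 328]) cube([83, 1573, 24]);
translate([1226, 441, 328]) cube([83, 1573, 24]);
translate([1344, 441, 328]) cube([83, 1573, 24]);
translate([1462, 441, 328]) cube([83, 1573, 24]);
translate([1580, 441, 328]) cube([83, 1573, 24]);
translate([1698, 441, 328]) cube([83, 1573, 24]);
translate([1816, 441, 328]) cube([83, 1573, 24]);
translate([1934, 441, 328]) cube([83, 1573, 24]);
translate([2052, 441, 328]) cube([83, 1573, 24]);


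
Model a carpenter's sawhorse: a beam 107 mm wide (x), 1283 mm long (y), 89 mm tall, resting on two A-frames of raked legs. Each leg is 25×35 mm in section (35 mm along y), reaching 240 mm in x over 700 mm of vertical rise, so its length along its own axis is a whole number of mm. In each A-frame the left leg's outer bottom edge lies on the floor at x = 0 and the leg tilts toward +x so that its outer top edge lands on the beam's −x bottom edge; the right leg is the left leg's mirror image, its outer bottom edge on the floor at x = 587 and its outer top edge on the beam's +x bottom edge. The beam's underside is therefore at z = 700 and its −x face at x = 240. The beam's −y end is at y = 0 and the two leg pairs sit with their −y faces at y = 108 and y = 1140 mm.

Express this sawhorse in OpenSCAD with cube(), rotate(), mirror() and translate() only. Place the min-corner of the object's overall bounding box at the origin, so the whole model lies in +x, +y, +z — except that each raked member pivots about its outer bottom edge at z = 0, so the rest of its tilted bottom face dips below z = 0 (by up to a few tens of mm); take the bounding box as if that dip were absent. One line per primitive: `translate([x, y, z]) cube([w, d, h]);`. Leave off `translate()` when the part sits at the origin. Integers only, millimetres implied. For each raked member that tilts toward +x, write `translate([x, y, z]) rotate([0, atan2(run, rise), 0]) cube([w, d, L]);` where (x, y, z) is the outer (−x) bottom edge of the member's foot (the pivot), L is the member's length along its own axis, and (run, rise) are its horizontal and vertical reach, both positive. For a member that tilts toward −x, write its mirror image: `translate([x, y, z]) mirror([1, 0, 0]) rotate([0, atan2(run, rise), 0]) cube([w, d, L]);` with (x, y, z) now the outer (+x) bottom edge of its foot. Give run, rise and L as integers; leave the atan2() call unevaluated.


translate([240, 0, 700]) cube([107, 1283, 89]);
translate([0, 108, 0]) rotate([0, atan2(240, 700), 0]) cube([25, 35, 740]);
translate([587, 108, 0]) mirror([1, 0, 0]) rotate([0, atan2(240, 700), 0]) cube([25, 35, 740]);
translate([0, 1140, 0]) rotate([0, atan2(240, 700), 0]) cube([25, 35, 740]);
translate([587, 1140, 0]) mirror([1, 0, 0]) rotate([0, atan2(240, 700), 0]) cube([25, 35, 740]);


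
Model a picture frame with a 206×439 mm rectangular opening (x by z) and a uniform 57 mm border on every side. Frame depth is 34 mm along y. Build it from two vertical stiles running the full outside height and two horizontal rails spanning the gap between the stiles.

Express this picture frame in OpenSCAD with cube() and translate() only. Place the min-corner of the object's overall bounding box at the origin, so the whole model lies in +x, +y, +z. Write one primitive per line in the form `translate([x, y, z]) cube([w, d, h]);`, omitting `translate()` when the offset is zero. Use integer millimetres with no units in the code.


cube([57, 34, 553]);
translate([263, 0, 0]) cube([57, 34, 553]);
translate([57, 0, 0]) cube([206, 34, 57]);
translate([57, 0, 496]) cube([206, 34, 57]);


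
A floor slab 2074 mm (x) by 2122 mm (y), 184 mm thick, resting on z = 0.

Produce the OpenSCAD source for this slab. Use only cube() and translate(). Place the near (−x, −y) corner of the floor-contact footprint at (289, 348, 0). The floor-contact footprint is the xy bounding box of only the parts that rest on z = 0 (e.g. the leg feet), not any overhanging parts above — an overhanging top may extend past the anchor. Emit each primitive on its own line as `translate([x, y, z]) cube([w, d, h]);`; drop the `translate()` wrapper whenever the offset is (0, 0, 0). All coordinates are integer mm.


translate([289, 348, 0]) cube([2074, 2122, 184]);


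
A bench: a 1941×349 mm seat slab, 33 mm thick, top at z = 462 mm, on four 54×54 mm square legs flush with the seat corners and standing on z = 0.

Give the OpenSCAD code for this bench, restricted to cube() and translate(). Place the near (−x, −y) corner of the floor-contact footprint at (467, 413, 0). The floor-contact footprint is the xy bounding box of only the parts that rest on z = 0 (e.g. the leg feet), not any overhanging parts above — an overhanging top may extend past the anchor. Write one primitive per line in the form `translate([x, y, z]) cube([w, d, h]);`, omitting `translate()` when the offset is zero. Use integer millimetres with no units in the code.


// leg_h = 462 − 33 = 429
translate([467, 413, 429]) cube([1941, 349, 33]);
translate([467, 413, 0]) cube([54, 54, 429]);
translate([467, 708, 0]) cube([54, 54, 429]);
translate([2354, 413, 0]) cube([54, 54, 429]);
translate([2354, 708, 0]) cube([54, 54, 429]);


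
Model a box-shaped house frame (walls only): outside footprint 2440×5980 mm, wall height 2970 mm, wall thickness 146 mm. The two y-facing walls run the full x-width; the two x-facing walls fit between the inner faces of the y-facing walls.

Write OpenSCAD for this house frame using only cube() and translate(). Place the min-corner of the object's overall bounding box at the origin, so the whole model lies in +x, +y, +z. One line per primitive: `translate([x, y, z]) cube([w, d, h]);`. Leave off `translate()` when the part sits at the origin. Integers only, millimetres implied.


cube([2440, 146, 2970]);
translate([0, 5834, 0]) cube([2440, 146, 2970]);
translate([0, 146, 0]) cube([146, 5688, 2970]);
translate([2294, 146, 0]) cube([146, 5688, 2970]);


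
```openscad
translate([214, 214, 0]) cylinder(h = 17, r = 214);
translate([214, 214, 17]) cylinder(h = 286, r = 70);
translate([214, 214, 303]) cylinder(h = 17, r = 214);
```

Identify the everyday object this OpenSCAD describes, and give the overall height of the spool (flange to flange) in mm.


A spool. The overall height is 320 mm.

Three coaxial cylinders, large–small–large — a spool. Two 17 mm flanges and a 286 mm core give 17 + 286 + 17 = 320 mm.


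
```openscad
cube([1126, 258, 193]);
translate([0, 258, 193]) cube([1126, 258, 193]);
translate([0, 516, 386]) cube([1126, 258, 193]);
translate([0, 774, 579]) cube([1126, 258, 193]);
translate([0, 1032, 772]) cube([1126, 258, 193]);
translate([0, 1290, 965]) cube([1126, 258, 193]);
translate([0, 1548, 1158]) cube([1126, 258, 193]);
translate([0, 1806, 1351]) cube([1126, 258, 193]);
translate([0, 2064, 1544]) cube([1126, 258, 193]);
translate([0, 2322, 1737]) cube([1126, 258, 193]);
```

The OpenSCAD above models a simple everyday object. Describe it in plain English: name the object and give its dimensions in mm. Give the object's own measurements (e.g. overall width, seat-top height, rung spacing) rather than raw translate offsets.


A straight staircase of 10 solid steps. Each step is 1126 mm wide (x), 258 mm deep (y, the going) and 193 mm tall (the rise). The first step rests on the floor; each subsequent step sits one going further in +y and one rise higher in +z, directly behind and above the previous step with no overlap.


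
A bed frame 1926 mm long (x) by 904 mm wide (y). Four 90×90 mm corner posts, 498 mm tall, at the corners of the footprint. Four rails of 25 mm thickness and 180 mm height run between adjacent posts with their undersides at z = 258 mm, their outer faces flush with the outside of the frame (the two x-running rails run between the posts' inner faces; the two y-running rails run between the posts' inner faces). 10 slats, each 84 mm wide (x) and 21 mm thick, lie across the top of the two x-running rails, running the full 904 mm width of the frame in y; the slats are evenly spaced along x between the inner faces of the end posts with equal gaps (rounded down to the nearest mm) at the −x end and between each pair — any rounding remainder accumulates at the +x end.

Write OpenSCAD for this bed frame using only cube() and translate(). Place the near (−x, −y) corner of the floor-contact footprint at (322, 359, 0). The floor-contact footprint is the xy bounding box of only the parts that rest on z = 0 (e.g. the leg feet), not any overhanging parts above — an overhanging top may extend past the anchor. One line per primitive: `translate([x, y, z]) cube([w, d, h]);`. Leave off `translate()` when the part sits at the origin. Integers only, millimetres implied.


translate([322, 359, 0]) cube([90, 90, 498]);
translate([322, 1173, 0]) cube([90, 90, 498]);
translate([2158, 359, 0]) cube([90, 90, 498]);
translate([2158, 1173, 0]) cube([90, 90, 498]);
translate([412, 359, 258]) cube([1746, 25, 180]);
translate([412, 1238, 258]) cube([1746, 25, 180]);
translate([322, 449, 258]) cube([25, 724, 180]);
translate([2223, 449, 258]) cube([25, 724, 180]);
translate([494, 359, 438]) cube([84, 904, 21]);
translate([660, 359, 438]) cube([84, 904, 21]);
translate([826, 359, 438]) cube([84, 904, 21]);
translate([992, 359, 438]) cube([84, 904, 21]);
translate([1158, 359, 438]) cube([84, 904, 21]);
translate([1324, 359, 438]) cube([84, 904, 21]);
translate([1490, 359, 438]) cube([84, 904, 21]);
translate([1656, 359, 438]) cube([84, 904, 21]);
translate([1822, 359, 438]) cube([84, 904, 21]);
translate([1988, 359, 438]) cube([84, 904, 21]);


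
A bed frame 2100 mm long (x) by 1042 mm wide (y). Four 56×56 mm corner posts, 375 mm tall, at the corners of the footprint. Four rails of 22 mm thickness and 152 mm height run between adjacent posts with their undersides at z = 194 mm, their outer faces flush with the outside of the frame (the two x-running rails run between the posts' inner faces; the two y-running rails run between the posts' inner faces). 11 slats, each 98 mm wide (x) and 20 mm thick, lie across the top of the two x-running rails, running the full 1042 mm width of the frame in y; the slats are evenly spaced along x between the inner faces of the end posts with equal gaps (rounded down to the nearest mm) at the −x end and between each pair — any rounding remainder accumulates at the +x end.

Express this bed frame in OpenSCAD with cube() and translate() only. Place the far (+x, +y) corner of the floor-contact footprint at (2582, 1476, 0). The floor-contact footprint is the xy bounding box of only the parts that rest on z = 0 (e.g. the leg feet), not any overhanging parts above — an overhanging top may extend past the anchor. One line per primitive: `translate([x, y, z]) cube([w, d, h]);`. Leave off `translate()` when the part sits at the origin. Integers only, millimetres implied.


// slat z = rail_z + rail_h = 194 + 152 = 346
// slat gap = ⌊(1988 − 11·98) / 12⌋ = 75
translate([482, 434, 0]) cube([56, 56, 375]);
translate([482, 1420, 0]) cube([56, 56, 375]);
translate([2526, 434, 0]) cube([56, 56, 375]);
translate([2526, 1420, 0]) cube([56, 56, 375]);
translate([538, 434, 194]) cube([1988, 22, 152]);
translate([538, 1454, 194]) cube([1988, 22, 152]);
translate([482, 490, 194]) cube([22, 930, 152]);
translate([2560, 490, 194]) cube([22, 930, 152]);
translate([613, 434, 346]) cube([98, 1042, 20]);
translate([786, 434, 346]) cube([98, 1042, 20]);
translate([959, 434, 346]) cube([98, 1042, 20]);
translate([1132, 434, 346]) cube([98, 1042, 20]);
translate([1305, 434, 346]) cube([98, 1042, 20]);
translate([1478, 434, 346]) cube([98, 1042, 20]);
translate([1651, 434, 346]) cube([98, 1042, 20]);
translate([1824, 434, 346]) cube([98, 1042, 20]);
translate([1997, 434, 346]) cube([98, 1042, 20]);
translate([2170, 434, 346]) cube([98, 1042, 20]);
translate([2343, 434, 346]) cube([98, 1042, 20]);


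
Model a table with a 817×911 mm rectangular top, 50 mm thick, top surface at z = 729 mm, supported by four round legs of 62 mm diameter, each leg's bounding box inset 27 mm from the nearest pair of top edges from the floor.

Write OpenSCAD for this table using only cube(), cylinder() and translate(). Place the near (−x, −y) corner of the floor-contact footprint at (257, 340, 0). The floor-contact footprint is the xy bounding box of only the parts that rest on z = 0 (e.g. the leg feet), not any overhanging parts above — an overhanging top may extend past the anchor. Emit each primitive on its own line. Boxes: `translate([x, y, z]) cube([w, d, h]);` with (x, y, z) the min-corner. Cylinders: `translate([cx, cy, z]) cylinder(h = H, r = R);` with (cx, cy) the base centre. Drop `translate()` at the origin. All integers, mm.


// leg_h = 729 - 50 = 679
translate([230, 313, 679]) cube([817, 911, 50]);
translate([288, 371, 0]) cylinder(h = 679, r = 31);
translate([989, 371, 0]) cylinder(h = 679, r = 31);
translate([288, 1166, 0]) cylinder(h = 679, r = 31);
translate([989, 1166, 0]) cylinder(h = 679, r = 31);


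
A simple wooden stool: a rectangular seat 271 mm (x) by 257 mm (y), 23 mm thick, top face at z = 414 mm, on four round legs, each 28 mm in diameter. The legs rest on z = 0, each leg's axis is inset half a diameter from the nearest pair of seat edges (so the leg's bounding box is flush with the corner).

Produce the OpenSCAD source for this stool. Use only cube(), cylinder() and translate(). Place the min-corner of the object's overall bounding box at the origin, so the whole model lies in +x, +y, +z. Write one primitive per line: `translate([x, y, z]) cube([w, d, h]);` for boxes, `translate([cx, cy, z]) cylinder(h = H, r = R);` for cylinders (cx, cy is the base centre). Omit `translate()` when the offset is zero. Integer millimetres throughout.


// leg_h = 414 - 23 = 391
translate([0, 0, 391]) cube([271, 257, 23]);
translate([14, 14, 0]) cylinder(h = 391, r = 14);
translate([257, 14, 0]) cylinder(h = 391, r = 14);
translate([14, 243, 0]) cylinder(h = 391, r = 14);
translate([257, 243, 0]) cylinder(h = 391, r = 14);


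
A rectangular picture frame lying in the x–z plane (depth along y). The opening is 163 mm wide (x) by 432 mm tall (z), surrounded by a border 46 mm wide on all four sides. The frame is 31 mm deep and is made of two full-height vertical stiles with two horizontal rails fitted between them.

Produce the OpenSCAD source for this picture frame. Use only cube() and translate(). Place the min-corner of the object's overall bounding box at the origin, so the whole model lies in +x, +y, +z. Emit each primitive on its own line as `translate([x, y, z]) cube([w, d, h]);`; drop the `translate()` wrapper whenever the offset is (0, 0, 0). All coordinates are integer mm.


cube([46, 31, 524]);
translate([209, 0, 0]) cube([46, 31, 524]);
translate([46, 0, 0]) cube([163, 31, 46]);
translate([46, 0, 478]) cube([163, 31, 46]);


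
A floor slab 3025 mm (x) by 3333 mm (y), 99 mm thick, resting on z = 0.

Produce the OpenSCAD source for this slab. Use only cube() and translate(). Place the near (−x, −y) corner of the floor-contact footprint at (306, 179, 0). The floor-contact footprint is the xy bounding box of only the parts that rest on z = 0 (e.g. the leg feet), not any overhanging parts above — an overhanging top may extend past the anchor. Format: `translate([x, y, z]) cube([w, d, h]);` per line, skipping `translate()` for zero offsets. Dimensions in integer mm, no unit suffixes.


translate([306, 179, 0]) cube([3025, 3333, 99]);


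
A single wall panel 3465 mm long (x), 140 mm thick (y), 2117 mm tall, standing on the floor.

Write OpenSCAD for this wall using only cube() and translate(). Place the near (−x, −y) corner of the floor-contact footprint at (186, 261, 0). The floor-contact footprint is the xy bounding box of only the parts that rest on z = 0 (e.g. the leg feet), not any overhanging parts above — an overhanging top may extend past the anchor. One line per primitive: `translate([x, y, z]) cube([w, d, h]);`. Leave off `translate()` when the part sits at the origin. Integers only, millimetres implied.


translate([186, 261, 0]) cube([3465, 140, 2117]);


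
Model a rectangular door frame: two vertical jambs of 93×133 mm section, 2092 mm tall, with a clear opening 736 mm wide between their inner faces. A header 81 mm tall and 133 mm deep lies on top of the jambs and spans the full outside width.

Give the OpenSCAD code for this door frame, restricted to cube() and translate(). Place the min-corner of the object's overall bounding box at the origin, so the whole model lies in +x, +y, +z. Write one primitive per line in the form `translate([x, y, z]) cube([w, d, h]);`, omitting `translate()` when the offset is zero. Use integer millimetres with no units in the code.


cube([93, 133, 2092]);
translate([829, 0, 0]) cube([93, 133, 2092]);
translate([0, 0, 2092]) cube([922, 133, 81]);


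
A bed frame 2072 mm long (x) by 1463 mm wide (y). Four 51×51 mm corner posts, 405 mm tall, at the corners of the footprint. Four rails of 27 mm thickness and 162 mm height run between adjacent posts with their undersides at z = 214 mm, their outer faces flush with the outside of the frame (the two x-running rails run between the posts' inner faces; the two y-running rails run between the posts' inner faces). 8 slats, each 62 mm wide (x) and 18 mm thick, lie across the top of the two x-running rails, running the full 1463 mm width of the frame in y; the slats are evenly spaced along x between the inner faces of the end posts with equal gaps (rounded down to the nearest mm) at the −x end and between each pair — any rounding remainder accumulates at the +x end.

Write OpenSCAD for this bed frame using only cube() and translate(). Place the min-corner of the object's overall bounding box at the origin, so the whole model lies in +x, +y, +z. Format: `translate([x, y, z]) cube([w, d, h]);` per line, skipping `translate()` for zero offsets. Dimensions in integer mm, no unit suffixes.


cube([51, 51, 405]);
translate([0, 1412, 0]) cube([51, 51, 405]);
translate([2021, 0, 0]) cube([51, 51, 405]);
translate([2021, 1412, 0]) cube([51, 51, 405]);
translate([51, 0, 214]) cube([1970, 27, 162]);
translate([51, 1436, 214]) cube([1970, 27, 162]);
translate([0, 51, 214]) cube([27, 1361, 162]);
translate([2045, 51, 214]) cube([27, 1361, 162]);
translate([214, 0, 376]) cube([62, 1463, 18]);
translate([439, 0, 376]) cube([62, 1463, 18]);
translate([664, 0, 376]) cube([62, 1463, 18]);
translate([889, 0, 376]) cube([62, 1463, 18]);
translate([1114, 0, 376]) cube([62, 1463, 18]);
translate([1339, 0, 376]) cube([62, 1463, 18]);
translate([1564, 0, 376]) cube([62, 1463, 18]);
translate([1789, 0, 376]) cube([62, 1463, 18]);


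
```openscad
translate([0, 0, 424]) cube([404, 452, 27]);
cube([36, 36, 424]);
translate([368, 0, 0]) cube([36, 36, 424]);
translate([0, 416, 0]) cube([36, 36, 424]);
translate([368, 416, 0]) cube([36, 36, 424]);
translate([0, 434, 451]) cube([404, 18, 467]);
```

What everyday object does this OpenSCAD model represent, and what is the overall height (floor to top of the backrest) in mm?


A chair. The overall height is 918 mm.

A slab on four corner posts with a tall panel at the back — a chair. The seat slab sits at z = 424 with thickness 27, and the 467 mm backrest starts at the seat top, so the overall height is 424 + 27 + 467 = 918 mm.


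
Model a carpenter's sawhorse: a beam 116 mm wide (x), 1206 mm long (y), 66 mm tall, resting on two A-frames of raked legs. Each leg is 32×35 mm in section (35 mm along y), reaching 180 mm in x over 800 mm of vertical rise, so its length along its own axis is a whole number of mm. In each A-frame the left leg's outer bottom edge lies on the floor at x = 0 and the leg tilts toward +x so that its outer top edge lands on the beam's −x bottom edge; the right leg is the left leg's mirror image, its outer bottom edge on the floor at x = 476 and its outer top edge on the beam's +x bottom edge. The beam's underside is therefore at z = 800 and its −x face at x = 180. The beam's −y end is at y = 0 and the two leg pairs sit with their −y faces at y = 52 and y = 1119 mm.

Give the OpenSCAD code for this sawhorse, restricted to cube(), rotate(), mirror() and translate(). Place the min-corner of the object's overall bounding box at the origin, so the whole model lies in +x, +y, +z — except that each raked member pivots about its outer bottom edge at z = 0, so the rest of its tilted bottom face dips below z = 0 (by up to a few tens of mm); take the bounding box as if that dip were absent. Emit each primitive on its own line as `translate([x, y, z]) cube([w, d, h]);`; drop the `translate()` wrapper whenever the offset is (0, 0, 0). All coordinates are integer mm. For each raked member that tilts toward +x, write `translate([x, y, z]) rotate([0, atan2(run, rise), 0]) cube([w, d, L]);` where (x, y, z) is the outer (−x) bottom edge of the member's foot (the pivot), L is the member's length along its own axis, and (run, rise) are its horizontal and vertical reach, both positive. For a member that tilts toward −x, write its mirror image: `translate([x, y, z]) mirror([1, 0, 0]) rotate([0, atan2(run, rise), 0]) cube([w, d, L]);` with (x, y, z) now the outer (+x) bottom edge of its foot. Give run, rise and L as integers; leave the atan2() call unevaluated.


translate([180, 0, 800]) cube([116, 1206, 66]);
translate([0, 52, 0]) rotate([0, atan2(180, 800), 0]) cube([32, 35, 820]);
translate([476, 52, 0]) mirror([1, 0, 0]) rotate([0, atan2(180, 800), 0]) cube([32, 35, 820]);
translate([0, 1119, 0]) rotate([0, atan2(180, 800), 0]) cube([32, 35, 820]);
translate([476, 1119, 0]) mirror([1, 0, 0]) rotate([0, atan2(180, 800), 0]) cube([32, 35, 820]);


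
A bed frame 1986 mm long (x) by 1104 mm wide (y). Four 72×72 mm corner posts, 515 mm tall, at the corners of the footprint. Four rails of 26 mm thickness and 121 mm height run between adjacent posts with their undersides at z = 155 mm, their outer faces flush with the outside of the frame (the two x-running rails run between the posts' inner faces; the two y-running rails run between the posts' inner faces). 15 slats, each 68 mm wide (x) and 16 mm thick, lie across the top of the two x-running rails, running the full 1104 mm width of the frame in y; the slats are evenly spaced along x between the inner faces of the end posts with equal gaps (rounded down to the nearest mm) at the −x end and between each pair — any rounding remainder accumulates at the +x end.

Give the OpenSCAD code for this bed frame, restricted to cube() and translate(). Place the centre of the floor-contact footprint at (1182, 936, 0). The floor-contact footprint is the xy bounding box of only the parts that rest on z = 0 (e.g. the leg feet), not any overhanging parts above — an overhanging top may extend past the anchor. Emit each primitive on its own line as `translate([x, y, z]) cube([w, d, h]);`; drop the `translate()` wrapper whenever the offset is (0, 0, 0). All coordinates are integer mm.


translate([189, 384, 0]) cube([72, 72, 515]);
translate([189, 1416, 0]) cube([72, 72, 515]);
translate([2103, 384, 0]) cube([72, 72, 515]);
translate([2103, 1416, 0]) cube([72, 72, 515]);
translate([261, 384, 155]) cube([1842, 26, 121]);
translate([261, 1462, 155]) cube([1842, 26, 121]);
translate([189, 456, 155]) cube([26, 960, 121]);
translate([2149, 456, 155]) cube([26, 960, 121]);
translate([312, 384, 276]) cube([68, 1104, 16]);
translate([431, 384, 276]) cube([68, 1104, 16]);
translate([550, 384, 276]) cube([68, 1104, 16]);
translate([669, 384, 276]) cube([68, 1104, 16]);
translate([788, 384, 276]) cube([68, 1104, 16]);
translate([907, 384, 276]) cube([68, 1104, 16]);
translate([1026, 384, 276]) cube([68, 1104, 16]);
translate([1145, 384, 276]) cube([68, 1104, 16]);
translate([1264, 384, 276]) cube([68, 1104, 16]);
translate([1383, 384, 276]) cube([68, 1104, 16]);
translate([1502, 384, 276]) cube([68, 1104, 16]);
translate([1621, 384, 276]) cube([68, 1104, 16]);
translate([1740, 384, 276]) cube([68, 1104, 16]);
translate([1859, 384, 276]) cube([68, 1104, 16]);
translate([1978, 384, 276]) cube([68, 1104, 16]);


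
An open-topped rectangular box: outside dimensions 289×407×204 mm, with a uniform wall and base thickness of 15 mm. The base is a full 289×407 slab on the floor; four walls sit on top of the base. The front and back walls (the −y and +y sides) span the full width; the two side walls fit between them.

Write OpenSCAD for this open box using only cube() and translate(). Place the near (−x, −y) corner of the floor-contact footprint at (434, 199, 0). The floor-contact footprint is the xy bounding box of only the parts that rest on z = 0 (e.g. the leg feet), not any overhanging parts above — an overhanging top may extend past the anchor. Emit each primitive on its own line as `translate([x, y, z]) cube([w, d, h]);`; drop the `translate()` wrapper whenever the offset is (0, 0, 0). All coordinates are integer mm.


translate([434, 199, 0]) cube([289, 407, 15]);
translate([434, 199, 15]) cube([289, 15, 189]);
translate([434, 591, 15]) cube([289, 15, 189]);
translate([434, 214, 15]) cube([15, 377, 189]);
translate([708, 214, 15]) cube([15, 377, 189]);


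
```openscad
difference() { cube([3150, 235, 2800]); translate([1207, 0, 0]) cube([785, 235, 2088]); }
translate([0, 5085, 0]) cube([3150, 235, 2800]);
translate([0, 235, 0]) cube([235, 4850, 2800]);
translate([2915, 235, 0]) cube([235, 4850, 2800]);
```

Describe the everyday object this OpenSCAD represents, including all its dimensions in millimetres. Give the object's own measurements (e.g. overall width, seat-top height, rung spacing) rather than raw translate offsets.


A single room: four walls, each 2800 mm tall and 235 mm thick, enclosing an outside footprint 3150×5320 mm (x × y), no floor or roof. The front and back walls (−y and +y sides) run the full x-width; the side walls fit between their inner faces. A door opening 785 mm wide and 2088 mm tall is cut through the front wall from the floor up, its −x edge 1207 mm from the wall's −x end.
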